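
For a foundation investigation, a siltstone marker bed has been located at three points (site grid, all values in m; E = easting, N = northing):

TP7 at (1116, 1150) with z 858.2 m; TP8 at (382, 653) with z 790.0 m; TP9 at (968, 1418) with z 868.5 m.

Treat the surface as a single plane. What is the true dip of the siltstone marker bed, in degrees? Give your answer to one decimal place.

4.7°

Let the plane be z = a·E + b·N + c.
TP8−TP7: −734a − 497b = −68.2;  TP9−TP7: −148a + 268b = 10.3.
Solving gives a = 0.04869, b = 0.06532.
Gradient magnitude |∇z| = √(a² + b²) = √(0.00237 + 0.00427) = 0.08147.
True dip = arctan(0.08147) = 4.7°, dipping toward SW (azimuth ≈ 217°).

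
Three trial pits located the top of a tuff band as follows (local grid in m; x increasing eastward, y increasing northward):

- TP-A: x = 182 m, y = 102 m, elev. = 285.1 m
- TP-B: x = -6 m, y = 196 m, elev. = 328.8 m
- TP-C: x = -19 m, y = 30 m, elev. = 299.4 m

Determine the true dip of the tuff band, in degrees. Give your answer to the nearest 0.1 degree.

Two edge vectors: TP-A→TP-B = (-188, 94, 43.7), TP-A→TP-C = (-201, -72, 14.3).
Normal n = (TP-A→TP-B) × (TP-A→TP-C) = (4490.6, -6095.3, 32430).
So ∂z/∂x = −n_x/n_z = −0.13847 and ∂z/∂y = −n_y/n_z = 0.18795.
Gradient magnitude |∇z| = √(a² + b²) = √(0.01917 + 0.03533) = 0.23345.
True dip = arctan(0.23345) = 13.1°, dipping toward SE (azimuth ≈ 144°).

13.1°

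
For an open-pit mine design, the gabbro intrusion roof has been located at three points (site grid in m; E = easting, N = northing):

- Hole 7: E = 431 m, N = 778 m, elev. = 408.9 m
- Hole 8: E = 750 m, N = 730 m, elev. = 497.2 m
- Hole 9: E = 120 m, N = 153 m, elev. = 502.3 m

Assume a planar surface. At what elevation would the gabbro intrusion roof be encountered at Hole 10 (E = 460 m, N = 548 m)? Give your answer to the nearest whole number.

477 m

Let the plane be z = a·E + b·N + c.
Hole 8−Hole 7: 319a − 48b = 88.3;  Hole 9−Hole 7: −311a − 625b = 93.4.
Solving gives a = 0.23660, b = −0.26717.
Then c = 408.9 − a·431 − b·778 = 514.79.
At (460, 548): z = 108.8 − 146.4 + 514.79 = 477.2 m.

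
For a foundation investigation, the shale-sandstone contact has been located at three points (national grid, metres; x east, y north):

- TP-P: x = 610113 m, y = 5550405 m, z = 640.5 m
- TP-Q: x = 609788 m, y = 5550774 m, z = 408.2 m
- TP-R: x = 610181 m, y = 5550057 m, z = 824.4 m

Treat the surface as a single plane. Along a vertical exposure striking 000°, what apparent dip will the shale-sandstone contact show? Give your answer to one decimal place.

26.5°

Let the plane be z = a·x + b·y + c.
TP-Q−TP-P: −325a + 369b = −232.3;  TP-R−TP-P: 68a − 348b = 183.9.
Solving gives a = 0.14750, b = −0.49963.
Unit vector along 000° is (sin 0°, cos 0°) = (0.0000, 1.0000).
Slope in that direction = a·(0.0000) + b·(1.0000) = −0.49963.
Apparent dip = arctan|0.49963| = 26.5° (true dip is 27.5°, so apparent ≤ true as expected).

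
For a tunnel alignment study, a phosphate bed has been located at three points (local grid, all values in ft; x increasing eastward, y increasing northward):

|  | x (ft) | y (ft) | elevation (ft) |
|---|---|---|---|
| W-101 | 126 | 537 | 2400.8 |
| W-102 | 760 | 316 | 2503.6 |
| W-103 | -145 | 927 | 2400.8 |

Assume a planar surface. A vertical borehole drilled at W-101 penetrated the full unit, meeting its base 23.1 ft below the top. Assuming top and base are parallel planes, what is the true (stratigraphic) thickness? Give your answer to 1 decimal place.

Let the plane be z = a·x + b·y + c.
W-102−W-101: 634a − 221b = 102.8;  W-103−W-101: −271a + 390b = 0.
Solving gives a = 0.21397, b = 0.14868.
|∇z| = √(a²+b²) = 0.26056, so dip δ = arctan(0.26056) = 14.60°.
True thickness = vertical thickness × cos δ = 23.1 × cos 14.60° = 22.4 ft.

22.4 ft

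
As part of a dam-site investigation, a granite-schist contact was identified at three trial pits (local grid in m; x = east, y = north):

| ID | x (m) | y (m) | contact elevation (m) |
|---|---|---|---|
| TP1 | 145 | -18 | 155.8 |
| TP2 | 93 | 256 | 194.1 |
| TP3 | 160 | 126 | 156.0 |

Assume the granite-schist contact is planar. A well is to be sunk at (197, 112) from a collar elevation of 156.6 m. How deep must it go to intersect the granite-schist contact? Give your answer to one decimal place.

18.7 m

Two edge vectors: TP1→TP2 = (-52, 274, 38.3), TP1→TP3 = (15, 144, 0.2).
Normal n = (TP1→TP2) × (TP1→TP3) = (-5460.4, 584.9, -11598).
So ∂z/∂x = −n_x/n_z = −0.47081 and ∂z/∂y = −n_y/n_z = 0.05043.
Intercept c from TP1: 155.8 + 68.27 + 0.91 = 224.97.
At (197, 112): z_contact = −92.75 + 5.65 + 224.97 = 137.87 m.
Depth below ground = 156.6 − 137.87 = 18.7 m.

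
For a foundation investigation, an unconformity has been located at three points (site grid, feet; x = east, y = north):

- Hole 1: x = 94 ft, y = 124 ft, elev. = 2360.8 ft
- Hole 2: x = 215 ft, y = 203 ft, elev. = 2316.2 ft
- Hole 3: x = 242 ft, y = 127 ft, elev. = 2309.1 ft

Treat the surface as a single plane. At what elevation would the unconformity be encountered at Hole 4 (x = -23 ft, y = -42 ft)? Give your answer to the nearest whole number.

2407 ft

Let the plane be z = a·x + b·y + c.
Hole 2−Hole 1: 121a + 79b = −44.6;  Hole 3−Hole 1: 148a + 3b = −51.7.
Solving gives a = −0.34871, b = −0.03046.
Then c = 2360.8 − a·94 − b·124 = 2397.36.
At (-23, -42): z = 8.0 + 1.3 + 2397.36 = 2406.7 ft.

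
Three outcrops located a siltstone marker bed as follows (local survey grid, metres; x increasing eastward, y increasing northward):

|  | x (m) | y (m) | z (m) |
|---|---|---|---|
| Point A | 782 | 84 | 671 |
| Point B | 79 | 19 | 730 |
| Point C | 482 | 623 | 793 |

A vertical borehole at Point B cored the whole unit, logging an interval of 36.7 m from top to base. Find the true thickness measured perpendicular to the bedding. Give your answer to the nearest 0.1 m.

Let the plane be z = a·x + b·y + c.
Point B−Point A: −703a − 65b = 59;  Point C−Point A: −300a + 539b = 122.
Solving gives a = −0.09972, b = 0.17084.
|∇z| = √(a²+b²) = 0.19782, so dip δ = arctan(0.19782) = 11.19°.
True thickness = vertical thickness × cos δ = 36.7 × cos 11.19° = 36.0 m.

36.0 m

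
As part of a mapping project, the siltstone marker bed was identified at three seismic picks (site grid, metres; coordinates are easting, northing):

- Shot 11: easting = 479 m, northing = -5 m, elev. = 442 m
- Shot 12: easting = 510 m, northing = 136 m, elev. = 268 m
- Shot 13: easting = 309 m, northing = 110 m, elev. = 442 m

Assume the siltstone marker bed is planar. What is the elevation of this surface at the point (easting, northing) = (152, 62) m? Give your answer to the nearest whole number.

Let the plane be z = a·easting + b·northing + c.
Shot 12−Shot 11: 31a + 141b = −174;  Shot 13−Shot 11: −170a + 115b = 0.
Solving gives a = −0.72671, b = −1.07427.
Then c = 442 − a·479 − b·-5 = 784.72.
At (152, 62): z = −110.5 − 66.6 + 784.72 = 607.7 m.

608 m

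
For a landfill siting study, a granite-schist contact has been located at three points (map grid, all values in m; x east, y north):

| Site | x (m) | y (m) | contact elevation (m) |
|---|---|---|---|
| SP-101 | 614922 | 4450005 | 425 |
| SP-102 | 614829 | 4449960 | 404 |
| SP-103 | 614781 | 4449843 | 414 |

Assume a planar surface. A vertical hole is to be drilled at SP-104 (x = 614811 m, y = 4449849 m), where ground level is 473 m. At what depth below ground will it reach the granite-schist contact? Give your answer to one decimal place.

Let the plane be z = a·x + b·y + c.
SP-102−SP-101: −93a − 45b = −21;  SP-103−SP-101: −141a − 162b = −11.
Solving gives a = 0.333333333, b = −0.222222222.
Then c = 425 − a·614922 − b·4450005 = 784341.00.
At (614811, 4449849): z_contact = 204937.00 − 988855.33 + 784341.00 = 422.67 m.
Depth below ground = 473 − 422.67 = 50.3 m.

50.3 m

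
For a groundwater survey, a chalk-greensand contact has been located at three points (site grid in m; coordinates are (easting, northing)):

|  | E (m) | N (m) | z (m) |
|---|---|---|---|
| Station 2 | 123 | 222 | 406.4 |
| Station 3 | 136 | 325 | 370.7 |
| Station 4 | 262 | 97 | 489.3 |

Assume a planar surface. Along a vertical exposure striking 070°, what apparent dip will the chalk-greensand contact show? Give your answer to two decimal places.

6.32°

Two edge vectors: Station 2→Station 3 = (13, 103, -35.7), Station 2→Station 4 = (139, -125, 82.9).
Normal n = (Station 2→Station 3) × (Station 2→Station 4) = (4076.2, -6040, -15942).
So ∂z/∂E = −n_x/n_z = 0.25569 and ∂z/∂N = −n_y/n_z = −0.37887.
Unit vector along 070° is (sin 70°, cos 70°) = (0.9397, 0.3420).
Slope in that direction = a·(0.9397) + b·(0.3420) = 0.11069.
Apparent dip = arctan|0.11069| = 6.32° (true dip is 24.6°, so apparent ≤ true as expected).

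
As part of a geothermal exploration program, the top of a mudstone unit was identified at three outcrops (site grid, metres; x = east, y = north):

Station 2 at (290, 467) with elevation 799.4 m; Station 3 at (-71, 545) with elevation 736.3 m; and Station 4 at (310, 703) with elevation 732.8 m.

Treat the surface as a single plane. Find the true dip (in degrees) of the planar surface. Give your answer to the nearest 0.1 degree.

17.3°

Let the plane be z = a·x + b·y + c.
Station 3−Station 2: −361a + 78b = −63.1;  Station 4−Station 2: 20a + 236b = −66.6.
Solving gives a = 0.11177, b = −0.29168.
Gradient magnitude |∇z| = √(a² + b²) = √(0.01249 + 0.08507) = 0.31236.
True dip = arctan(0.31236) = 17.3°, dipping toward NNW (azimuth ≈ 339°).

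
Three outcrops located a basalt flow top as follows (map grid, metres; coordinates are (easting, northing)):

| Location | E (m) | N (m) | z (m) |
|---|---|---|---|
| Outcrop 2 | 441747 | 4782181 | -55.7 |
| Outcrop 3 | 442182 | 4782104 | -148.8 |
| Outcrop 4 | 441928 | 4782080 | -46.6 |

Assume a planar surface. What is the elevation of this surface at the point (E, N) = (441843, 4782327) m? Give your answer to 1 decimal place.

Let the plane be z = a·E + b·N + c.
Outcrop 3−Outcrop 2: 435a − 77b = −93.1;  Outcrop 4−Outcrop 2: 181a − 101b = 9.1.
Solving gives a = −0.336815788, b = −0.693699580.
Then c = -55.7 − a·441747 − b·4782181 = 3466128.61.
At (441843, 4782327): z = −148819.7 − 3317498.2 + 3466128.61 = -189.3 m.

-189.3 m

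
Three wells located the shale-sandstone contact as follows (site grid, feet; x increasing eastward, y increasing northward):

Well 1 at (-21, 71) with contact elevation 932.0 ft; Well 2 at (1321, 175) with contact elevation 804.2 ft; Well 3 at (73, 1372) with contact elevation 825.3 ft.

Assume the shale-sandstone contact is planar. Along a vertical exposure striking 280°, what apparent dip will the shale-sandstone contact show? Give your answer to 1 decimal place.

4.3°

Two edge vectors: Well 1→Well 2 = (1342, 104, -127.8), Well 1→Well 3 = (94, 1301, -106.7).
Normal n = (Well 1→Well 2) × (Well 1→Well 3) = (155171, 131178.2, 1736166).
So ∂z/∂x = −n_x/n_z = −0.08938 and ∂z/∂y = −n_y/n_z = −0.07556.
Unit vector along 280° is (sin 280°, cos 280°) = (-0.9848, 0.1736).
Slope in that direction = a·(-0.9848) + b·(0.1736) = 0.07490.
Apparent dip = arctan|0.07490| = 4.3° (true dip is 6.7°, so apparent ≤ true as expected).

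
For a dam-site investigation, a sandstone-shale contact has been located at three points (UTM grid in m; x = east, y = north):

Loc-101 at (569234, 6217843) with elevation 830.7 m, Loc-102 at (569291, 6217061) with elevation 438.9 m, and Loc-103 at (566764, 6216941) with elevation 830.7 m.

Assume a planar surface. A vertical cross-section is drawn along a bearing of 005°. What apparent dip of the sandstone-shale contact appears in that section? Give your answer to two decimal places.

25.20°

Let the plane be z = a·x + b·y + c.
Loc-102−Loc-101: 57a − 782b = −391.8;  Loc-103−Loc-101: −2470a − 902b = 0.
Solving gives a = −0.17822, b = 0.48803.
Unit vector along 005° is (sin 5°, cos 5°) = (0.0872, 0.9962).
Slope in that direction = a·(0.0872) + b·(0.9962) = 0.47064.
Apparent dip = arctan|0.47064| = 25.20° (true dip is 27.5°, so apparent ≤ true as expected).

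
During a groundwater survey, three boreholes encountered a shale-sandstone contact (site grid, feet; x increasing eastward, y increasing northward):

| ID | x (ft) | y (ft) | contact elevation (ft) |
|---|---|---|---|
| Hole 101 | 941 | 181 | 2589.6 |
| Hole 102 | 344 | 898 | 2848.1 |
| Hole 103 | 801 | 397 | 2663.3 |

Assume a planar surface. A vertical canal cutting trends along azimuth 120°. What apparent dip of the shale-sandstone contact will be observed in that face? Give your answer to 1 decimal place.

12.8°

Two edge vectors: Hole 101→Hole 102 = (-597, 717, 258.5), Hole 101→Hole 103 = (-140, 216, 73.7).
Normal n = (Hole 101→Hole 102) × (Hole 101→Hole 103) = (-2993.1, 7808.9, -28572).
So ∂z/∂x = −n_x/n_z = −0.10476 and ∂z/∂y = −n_y/n_z = 0.27331.
Unit vector along 120° is (sin 120°, cos 120°) = (0.8660, -0.5000).
Slope in that direction = a·(0.8660) + b·(-0.5000) = −0.22737.
Apparent dip = arctan|0.22737| = 12.8° (true dip is 16.3°, so apparent ≤ true as expected).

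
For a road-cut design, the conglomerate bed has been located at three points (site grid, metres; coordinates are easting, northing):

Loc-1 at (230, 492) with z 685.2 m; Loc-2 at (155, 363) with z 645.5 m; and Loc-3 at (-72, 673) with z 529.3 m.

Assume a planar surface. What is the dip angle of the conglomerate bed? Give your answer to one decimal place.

27.5°

Let the plane be z = a·easting + b·northing + c.
Loc-2−Loc-1: −75a − 129b = −39.7;  Loc-3−Loc-1: −302a + 181b = −155.9.
Solving gives a = 0.51961, b = 0.00565.
Gradient magnitude |∇z| = √(a² + b²) = √(0.27000 + 0.00003) = 0.51964.
True dip = arctan(0.51964) = 27.5°, dipping toward W (azimuth ≈ 269°).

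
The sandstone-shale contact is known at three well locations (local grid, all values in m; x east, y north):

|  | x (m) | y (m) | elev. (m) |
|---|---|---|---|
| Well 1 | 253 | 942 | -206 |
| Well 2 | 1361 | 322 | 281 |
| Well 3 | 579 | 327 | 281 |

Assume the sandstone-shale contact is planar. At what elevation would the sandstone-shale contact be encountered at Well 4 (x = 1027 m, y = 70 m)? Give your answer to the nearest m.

Let the plane be z = a·x + b·y + c.
Well 2−Well 1: 1108a − 620b = 487;  Well 3−Well 1: 326a − 615b = 487.
Solving gives a = −0.00508, b = −0.79456.
Then c = -206 − a·253 − b·942 = 543.76.
At (1027, 70): z = −5.2 − 55.6 + 543.76 = 482.9 m.

483 m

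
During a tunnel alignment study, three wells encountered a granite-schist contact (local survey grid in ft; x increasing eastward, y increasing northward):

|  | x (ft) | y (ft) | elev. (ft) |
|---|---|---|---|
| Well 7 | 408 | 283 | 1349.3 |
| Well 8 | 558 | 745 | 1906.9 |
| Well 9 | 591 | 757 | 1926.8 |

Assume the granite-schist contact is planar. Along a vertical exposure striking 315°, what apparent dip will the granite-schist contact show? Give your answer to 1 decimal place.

Two edge vectors: Well 7→Well 8 = (150, 462, 557.6), Well 7→Well 9 = (183, 474, 577.5).
Normal n = (Well 7→Well 8) × (Well 7→Well 9) = (2502.6, 15415.8, -13446).
So ∂z/∂x = −n_x/n_z = 0.18612 and ∂z/∂y = −n_y/n_z = 1.14650.
Unit vector along 315° is (sin 315°, cos 315°) = (-0.7071, 0.7071).
Slope in that direction = a·(-0.7071) + b·(0.7071) = 0.67909.
Apparent dip = arctan|0.67909| = 34.2° (true dip is 49.3°, so apparent ≤ true as expected).

34.2°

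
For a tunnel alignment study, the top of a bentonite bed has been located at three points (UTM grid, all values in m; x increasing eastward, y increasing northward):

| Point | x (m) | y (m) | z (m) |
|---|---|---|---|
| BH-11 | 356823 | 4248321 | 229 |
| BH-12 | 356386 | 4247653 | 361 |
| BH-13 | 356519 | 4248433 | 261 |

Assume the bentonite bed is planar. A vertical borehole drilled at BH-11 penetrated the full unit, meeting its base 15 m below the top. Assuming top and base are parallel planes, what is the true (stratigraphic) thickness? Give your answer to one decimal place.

14.8 m

Two edge vectors: BH-11→BH-12 = (-437, -668, 132), BH-11→BH-13 = (-304, 112, 32).
Normal n = (BH-11→BH-12) × (BH-11→BH-13) = (-36160, -26144, -252016).
So ∂z/∂x = −n_x/n_z = −0.14348 and ∂z/∂y = −n_y/n_z = −0.10374.
|∇z| = √(a²+b²) = 0.17706, so dip δ = arctan(0.17706) = 10.04°.
True thickness = vertical thickness × cos δ = 15 × cos 10.04° = 14.8 m.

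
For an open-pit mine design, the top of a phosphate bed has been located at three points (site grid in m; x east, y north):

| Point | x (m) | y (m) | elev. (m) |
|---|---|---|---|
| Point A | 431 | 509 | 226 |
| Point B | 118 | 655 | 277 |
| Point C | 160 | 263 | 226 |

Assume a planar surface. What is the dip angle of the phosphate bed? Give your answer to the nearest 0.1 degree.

9.1°

Two edge vectors: Point A→Point B = (-313, 146, 51), Point A→Point C = (-271, -246, 0).
Normal n = (Point A→Point B) × (Point A→Point C) = (12546, -13821, 116564).
So ∂z/∂x = −n_x/n_z = −0.10763 and ∂z/∂y = −n_y/n_z = 0.11857.
Gradient magnitude |∇z| = √(a² + b²) = √(0.01158 + 0.01406) = 0.16014.
True dip = arctan(0.16014) = 9.1°, dipping toward SE (azimuth ≈ 138°).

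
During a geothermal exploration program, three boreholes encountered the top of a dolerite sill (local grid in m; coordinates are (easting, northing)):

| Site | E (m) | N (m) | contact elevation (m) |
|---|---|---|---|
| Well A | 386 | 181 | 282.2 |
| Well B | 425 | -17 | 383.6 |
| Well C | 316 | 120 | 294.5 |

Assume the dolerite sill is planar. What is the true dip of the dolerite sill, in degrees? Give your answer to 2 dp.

Let the plane be z = a·E + b·N + c.
Well B−Well A: 39a − 198b = 101.4;  Well C−Well A: −70a − 61b = 12.3.
Solving gives a = 0.23093, b = −0.46664.
Gradient magnitude |∇z| = √(a² + b²) = √(0.05333 + 0.21775) = 0.52065.
True dip = arctan(0.52065) = 27.50°, dipping toward NNW (azimuth ≈ 334°).

27.50°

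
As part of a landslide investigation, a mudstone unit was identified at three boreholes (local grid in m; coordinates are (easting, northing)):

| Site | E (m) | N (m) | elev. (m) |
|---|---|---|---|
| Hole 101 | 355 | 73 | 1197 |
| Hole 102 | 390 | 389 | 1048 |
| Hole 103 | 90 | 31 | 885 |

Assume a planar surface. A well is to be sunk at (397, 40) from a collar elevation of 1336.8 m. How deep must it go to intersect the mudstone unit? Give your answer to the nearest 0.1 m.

Two edge vectors: Hole 101→Hole 102 = (35, 316, -149), Hole 101→Hole 103 = (-265, -42, -312).
Normal n = (Hole 101→Hole 102) × (Hole 101→Hole 103) = (-104850, 50405, 82270).
So ∂z/∂E = −n_x/n_z = 1.27446 and ∂z/∂N = −n_y/n_z = −0.61268.
Intercept c from Hole 101: 1197 − 452.43 + 44.73 = 789.29.
At (397, 40): z_contact = 505.96 − 24.51 + 789.29 = 1270.75 m.
Depth below ground = 1336.8 − 1270.75 = 66.1 m.

66.1 m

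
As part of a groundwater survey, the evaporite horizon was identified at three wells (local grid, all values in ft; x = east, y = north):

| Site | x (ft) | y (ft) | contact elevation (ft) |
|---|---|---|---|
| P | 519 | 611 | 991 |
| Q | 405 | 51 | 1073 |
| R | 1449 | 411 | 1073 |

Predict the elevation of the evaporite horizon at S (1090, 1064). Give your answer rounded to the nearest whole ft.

951 ft

Two edge vectors: P→Q = (-114, -560, 82), P→R = (930, -200, 82).
Normal n = (P→Q) × (P→R) = (-29520, 85608, 543600).
So ∂z/∂x = −n_x/n_z = 0.05430 and ∂z/∂y = −n_y/n_z = −0.15748.
Intercept c from P: 991 − 28.18 + 96.22 = 1059.04.
At (1090, 1064): z = 59.2 − 167.6 + 1059.04 = 950.7 ft.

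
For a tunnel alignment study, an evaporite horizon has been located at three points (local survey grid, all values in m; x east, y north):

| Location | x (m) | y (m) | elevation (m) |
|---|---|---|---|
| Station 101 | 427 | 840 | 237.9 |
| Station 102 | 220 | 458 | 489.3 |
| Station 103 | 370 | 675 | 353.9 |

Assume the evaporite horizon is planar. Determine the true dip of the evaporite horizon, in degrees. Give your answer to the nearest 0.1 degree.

39.2°

Two edge vectors: Station 101→Station 102 = (-207, -382, 251.4), Station 101→Station 103 = (-57, -165, 116).
Normal n = (Station 101→Station 102) × (Station 101→Station 103) = (-2831, 9682.2, 12381).
So ∂z/∂x = −n_x/n_z = 0.22866 and ∂z/∂y = −n_y/n_z = −0.78202.
Gradient magnitude |∇z| = √(a² + b²) = √(0.05228 + 0.61156) = 0.81476.
True dip = arctan(0.81476) = 39.2°, dipping toward NNW (azimuth ≈ 344°).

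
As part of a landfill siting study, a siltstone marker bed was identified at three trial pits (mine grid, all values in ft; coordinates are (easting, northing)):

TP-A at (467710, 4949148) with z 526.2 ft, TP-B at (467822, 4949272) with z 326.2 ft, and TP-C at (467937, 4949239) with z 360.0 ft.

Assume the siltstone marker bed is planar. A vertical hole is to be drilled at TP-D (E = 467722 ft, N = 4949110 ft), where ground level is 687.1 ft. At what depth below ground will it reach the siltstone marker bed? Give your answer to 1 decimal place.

105.8 ft

Two edge vectors: TP-A→TP-B = (112, 124, -200), TP-A→TP-C = (227, 91, -166.2).
Normal n = (TP-A→TP-B) × (TP-A→TP-C) = (-2408.8, -26785.6, -17956).
So ∂z/∂E = −n_x/n_z = −0.134150145 and ∂z/∂N = −n_y/n_z = −1.491735353.
Intercept c from TP-A: 526.2 + 62743.36 + 7382819.04 = 7446088.60.
At (467722, 4949110): z_contact = −62744.97 − 7382762.35 + 7446088.60 = 581.28 ft.
Depth below ground = 687.1 − 581.28 = 105.8 ft.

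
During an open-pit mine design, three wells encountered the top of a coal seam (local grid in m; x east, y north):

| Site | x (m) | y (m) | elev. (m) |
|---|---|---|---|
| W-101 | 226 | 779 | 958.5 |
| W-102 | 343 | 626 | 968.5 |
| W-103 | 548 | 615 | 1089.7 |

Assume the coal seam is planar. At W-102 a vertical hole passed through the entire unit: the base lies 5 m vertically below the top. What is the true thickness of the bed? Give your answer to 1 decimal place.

Let the plane be z = a·x + b·y + c.
W-102−W-101: 117a − 153b = 10;  W-103−W-101: 322a − 164b = 131.2.
Solving gives a = 0.61286, b = 0.40330.
|∇z| = √(a²+b²) = 0.73365, so dip δ = arctan(0.73365) = 36.27°.
True thickness = vertical thickness × cos δ = 5 × cos 36.27° = 4.0 m.

4.0 m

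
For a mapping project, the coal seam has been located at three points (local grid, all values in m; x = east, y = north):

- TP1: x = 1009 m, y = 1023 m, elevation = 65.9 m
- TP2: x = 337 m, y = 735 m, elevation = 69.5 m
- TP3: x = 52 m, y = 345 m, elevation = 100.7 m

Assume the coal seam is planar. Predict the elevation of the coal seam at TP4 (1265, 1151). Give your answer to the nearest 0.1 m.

Two edge vectors: TP1→TP2 = (-672, -288, 3.6), TP1→TP3 = (-957, -678, 34.8).
Normal n = (TP1→TP2) × (TP1→TP3) = (-7581.6, 19940.4, 180000).
So ∂z/∂x = −n_x/n_z = 0.042120 and ∂z/∂y = −n_y/n_z = −0.110780.
Intercept c from TP1: 65.9 − 42.50 + 113.33 = 136.73.
At (1265, 1151): z = 53.3 − 127.5 + 136.73 = 62.5 m.

62.5 m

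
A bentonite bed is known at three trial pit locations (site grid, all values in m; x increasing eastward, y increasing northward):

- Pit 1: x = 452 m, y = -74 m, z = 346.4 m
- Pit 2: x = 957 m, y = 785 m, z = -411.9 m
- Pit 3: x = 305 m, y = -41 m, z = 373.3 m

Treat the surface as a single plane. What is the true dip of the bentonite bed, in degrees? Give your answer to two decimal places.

Two edge vectors: Pit 1→Pit 2 = (505, 859, -758.3), Pit 1→Pit 3 = (-147, 33, 26.9).
Normal n = (Pit 1→Pit 2) × (Pit 1→Pit 3) = (48131, 97885.6, 142938).
So ∂z/∂x = −n_x/n_z = −0.33673 and ∂z/∂y = −n_y/n_z = −0.68481.
Gradient magnitude |∇z| = √(a² + b²) = √(0.11338 + 0.46897) = 0.76312.
True dip = arctan(0.76312) = 37.35°, dipping toward NNE (azimuth ≈ 026°).

37.35°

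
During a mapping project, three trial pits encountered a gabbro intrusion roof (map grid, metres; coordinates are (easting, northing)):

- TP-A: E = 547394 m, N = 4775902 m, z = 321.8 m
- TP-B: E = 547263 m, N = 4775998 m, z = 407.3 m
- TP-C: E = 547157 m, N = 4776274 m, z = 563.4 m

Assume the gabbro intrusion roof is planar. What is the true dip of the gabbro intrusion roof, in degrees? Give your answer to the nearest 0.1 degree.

Let the plane be z = a·E + b·N + c.
TP-B−TP-A: −131a + 96b = 85.5;  TP-C−TP-A: −237a + 372b = 241.6.
Solving gives a = −0.33150, b = 0.43826.
Gradient magnitude |∇z| = √(a² + b²) = √(0.10989 + 0.19208) = 0.54952.
True dip = arctan(0.54952) = 28.8°, dipping toward SE (azimuth ≈ 143°).

28.8°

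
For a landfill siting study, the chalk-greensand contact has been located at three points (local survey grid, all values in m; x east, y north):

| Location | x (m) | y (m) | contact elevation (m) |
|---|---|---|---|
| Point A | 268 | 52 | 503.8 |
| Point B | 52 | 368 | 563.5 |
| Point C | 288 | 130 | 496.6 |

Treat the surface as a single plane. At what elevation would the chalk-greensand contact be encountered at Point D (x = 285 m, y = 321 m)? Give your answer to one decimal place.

494.5 m

Two edge vectors: Point A→Point B = (-216, 316, 59.7), Point A→Point C = (20, 78, -7.2).
Normal n = (Point A→Point B) × (Point A→Point C) = (-6931.8, -361.2, -23168).
So ∂z/∂x = −n_x/n_z = −0.29920 and ∂z/∂y = −n_y/n_z = −0.01559.
Intercept c from Point A: 503.8 + 80.18 + 0.81 = 584.80.
At (285, 321): z = −85.3 − 5.0 + 584.80 = 494.5 m.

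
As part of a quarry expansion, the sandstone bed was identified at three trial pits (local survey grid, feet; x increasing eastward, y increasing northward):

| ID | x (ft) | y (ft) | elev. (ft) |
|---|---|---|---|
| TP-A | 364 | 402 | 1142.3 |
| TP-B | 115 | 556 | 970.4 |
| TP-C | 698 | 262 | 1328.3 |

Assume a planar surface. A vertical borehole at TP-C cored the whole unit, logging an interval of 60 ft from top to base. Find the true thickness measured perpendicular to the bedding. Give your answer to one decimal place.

48.6 ft

Two edge vectors: TP-A→TP-B = (-249, 154, -171.9), TP-A→TP-C = (334, -140, 186).
Normal n = (TP-A→TP-B) × (TP-A→TP-C) = (4578, -11100.6, -16576).
So ∂z/∂x = −n_x/n_z = 0.27618 and ∂z/∂y = −n_y/n_z = −0.66968.
|∇z| = √(a²+b²) = 0.72439, so dip δ = arctan(0.72439) = 35.92°.
True thickness = vertical thickness × cos δ = 60 × cos 35.92° = 48.6 ft.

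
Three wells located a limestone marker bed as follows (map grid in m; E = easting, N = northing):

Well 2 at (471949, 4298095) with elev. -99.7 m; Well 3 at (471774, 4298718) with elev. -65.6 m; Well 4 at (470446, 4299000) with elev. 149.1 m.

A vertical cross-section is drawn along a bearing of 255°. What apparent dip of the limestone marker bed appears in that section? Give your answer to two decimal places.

8.62°

Let the plane be z = a·E + b·N + c.
Well 3−Well 2: −175a + 623b = 34.1;  Well 4−Well 2: −1503a + 905b = 248.8.
Solving gives a = −0.15957, b = 0.00991.
Unit vector along 255° is (sin 255°, cos 255°) = (-0.9659, -0.2588).
Slope in that direction = a·(-0.9659) + b·(-0.2588) = 0.15156.
Apparent dip = arctan|0.15156| = 8.62° (true dip is 9.1°, so apparent ≤ true as expected).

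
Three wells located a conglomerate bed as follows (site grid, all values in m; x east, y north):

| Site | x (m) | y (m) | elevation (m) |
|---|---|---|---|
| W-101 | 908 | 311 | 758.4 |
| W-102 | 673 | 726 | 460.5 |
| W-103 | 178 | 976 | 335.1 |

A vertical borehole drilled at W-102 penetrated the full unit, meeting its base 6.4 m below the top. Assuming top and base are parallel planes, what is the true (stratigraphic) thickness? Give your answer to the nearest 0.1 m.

5.0 m

Two edge vectors: W-101→W-102 = (-235, 415, -297.9), W-101→W-103 = (-730, 665, -423.3).
Normal n = (W-101→W-102) × (W-101→W-103) = (22434, 117991.5, 146675).
So ∂z/∂x = −n_x/n_z = −0.15295 and ∂z/∂y = −n_y/n_z = −0.80444.
|∇z| = √(a²+b²) = 0.81885, so dip δ = arctan(0.81885) = 39.31°.
True thickness = vertical thickness × cos δ = 6.4 × cos 39.31° = 5.0 m.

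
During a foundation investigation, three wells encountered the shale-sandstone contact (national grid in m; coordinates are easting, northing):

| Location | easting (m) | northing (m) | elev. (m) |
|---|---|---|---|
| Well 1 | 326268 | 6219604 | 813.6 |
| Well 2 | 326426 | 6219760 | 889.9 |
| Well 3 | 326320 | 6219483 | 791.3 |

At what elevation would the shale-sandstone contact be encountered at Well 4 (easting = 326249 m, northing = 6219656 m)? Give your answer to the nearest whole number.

Two edge vectors: Well 1→Well 2 = (158, 156, 76.3), Well 1→Well 3 = (52, -121, -22.3).
Normal n = (Well 1→Well 2) × (Well 1→Well 3) = (5753.5, 7491, -27230).
So ∂z/∂easting = −n_x/n_z = 0.21129269 and ∂z/∂northing = −n_y/n_z = 0.27510099.
Intercept c from Well 1: 813.6 − 68938.04 − 1711019.23 = −1779143.67.
At (326249, 6219656): z = 68934.0 + 1711033.5 − 1779143.67 = 823.9 m.

824 m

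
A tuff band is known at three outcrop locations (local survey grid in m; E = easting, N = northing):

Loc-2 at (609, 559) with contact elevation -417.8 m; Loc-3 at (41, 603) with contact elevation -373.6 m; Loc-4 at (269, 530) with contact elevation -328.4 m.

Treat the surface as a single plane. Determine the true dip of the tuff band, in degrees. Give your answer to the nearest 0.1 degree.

49.0°

Let the plane be z = a·E + b·N + c.
Loc-3−Loc-2: −568a + 44b = 44.2;  Loc-4−Loc-2: −340a − 29b = 89.4.
Solving gives a = −0.16593, b = −1.13741.
Gradient magnitude |∇z| = √(a² + b²) = √(0.02753 + 1.29371) = 1.14945.
True dip = arctan(1.14945) = 49.0°, dipping toward N (azimuth ≈ 008°).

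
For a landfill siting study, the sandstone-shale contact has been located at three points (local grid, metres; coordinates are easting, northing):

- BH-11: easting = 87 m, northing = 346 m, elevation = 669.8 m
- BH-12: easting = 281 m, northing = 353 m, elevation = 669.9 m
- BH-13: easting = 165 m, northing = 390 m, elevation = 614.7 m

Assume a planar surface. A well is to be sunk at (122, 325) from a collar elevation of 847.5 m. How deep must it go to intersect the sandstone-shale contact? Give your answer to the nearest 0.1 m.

147.9 m

Let the plane be z = a·easting + b·northing + c.
BH-12−BH-11: 194a + 7b = 0.1;  BH-13−BH-11: 78a + 44b = −55.1.
Solving gives a = 0.04882, b = −1.33882.
Then c = 669.8 − a·87 − b·346 = 1128.79.
At (122, 325): z_contact = 5.96 − 435.12 + 1128.79 = 699.62 m.
Depth below ground = 847.5 − 699.62 = 147.9 m.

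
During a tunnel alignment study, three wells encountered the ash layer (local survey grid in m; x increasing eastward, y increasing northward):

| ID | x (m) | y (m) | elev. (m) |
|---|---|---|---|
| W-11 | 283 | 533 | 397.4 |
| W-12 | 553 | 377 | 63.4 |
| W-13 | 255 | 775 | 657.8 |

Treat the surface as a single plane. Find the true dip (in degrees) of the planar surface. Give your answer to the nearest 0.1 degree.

Two edge vectors: W-11→W-12 = (270, -156, -334), W-11→W-13 = (-28, 242, 260.4).
Normal n = (W-11→W-12) × (W-11→W-13) = (40205.6, -60956, 60972).
So ∂z/∂x = −n_x/n_z = −0.65941 and ∂z/∂y = −n_y/n_z = 0.99974.
Gradient magnitude |∇z| = √(a² + b²) = √(0.43482 + 0.99948) = 1.19762.
True dip = arctan(1.19762) = 50.1°, dipping toward SSE (azimuth ≈ 147°).

50.1°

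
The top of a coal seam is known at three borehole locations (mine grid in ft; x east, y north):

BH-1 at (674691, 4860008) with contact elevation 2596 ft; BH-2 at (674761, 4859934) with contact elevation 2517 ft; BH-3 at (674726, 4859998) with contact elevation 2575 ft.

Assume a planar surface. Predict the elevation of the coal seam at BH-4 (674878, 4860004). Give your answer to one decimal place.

2517.7 ft

Two edge vectors: BH-1→BH-2 = (70, -74, -79), BH-1→BH-3 = (35, -10, -21).
Normal n = (BH-1→BH-2) × (BH-1→BH-3) = (764, -1295, 1890).
So ∂z/∂x = −n_x/n_z = −0.404232804 and ∂z/∂y = −n_y/n_z = 0.685185185.
Intercept c from BH-1: 2596 + 272732.23 − 3330005.48 = −3054677.25.
At (674878, 4860004): z = −272807.8 + 3330002.7 − 3054677.25 = 2517.7 ft.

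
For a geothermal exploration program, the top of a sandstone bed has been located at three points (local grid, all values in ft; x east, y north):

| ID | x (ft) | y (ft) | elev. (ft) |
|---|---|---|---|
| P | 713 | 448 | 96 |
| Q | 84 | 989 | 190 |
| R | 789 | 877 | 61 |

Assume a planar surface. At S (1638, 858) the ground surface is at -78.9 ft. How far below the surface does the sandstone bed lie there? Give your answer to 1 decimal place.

21.0 ft

Let the plane be z = a·x + b·y + c.
Q−P: −629a + 541b = 94;  R−P: 76a + 429b = −35.
Solving gives a = −0.190576, b = −0.047823.
Then c = 96 − a·713 − b·448 = 253.31.
At (1638, 858): z_contact = −312.16 − 41.03 + 253.31 = -99.89 ft.
Depth below ground = -78.9 − (-99.89) = 21.0 ft.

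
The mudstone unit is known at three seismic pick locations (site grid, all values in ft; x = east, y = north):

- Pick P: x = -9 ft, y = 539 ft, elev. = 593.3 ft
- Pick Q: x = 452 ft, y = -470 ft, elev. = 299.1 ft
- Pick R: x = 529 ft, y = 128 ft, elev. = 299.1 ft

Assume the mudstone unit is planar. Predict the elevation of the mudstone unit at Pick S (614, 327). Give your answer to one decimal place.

269.5 ft

Let the plane be z = a·x + b·y + c.
Pick Q−Pick P: 461a − 1009b = −294.2;  Pick R−Pick P: 538a − 411b = −294.2.
Solving gives a = −0.49787, b = 0.06411.
Then c = 593.3 − a·-9 − b·539 = 554.27.
At (614, 327): z = −305.7 + 21.0 + 554.27 = 269.5 ft.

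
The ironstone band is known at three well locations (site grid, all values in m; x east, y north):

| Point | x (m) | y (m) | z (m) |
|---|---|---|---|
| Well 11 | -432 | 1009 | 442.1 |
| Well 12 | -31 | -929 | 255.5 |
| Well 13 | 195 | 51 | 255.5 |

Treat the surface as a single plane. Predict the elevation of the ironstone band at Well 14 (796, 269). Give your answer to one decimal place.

Two edge vectors: Well 11→Well 12 = (401, -1938, -186.6), Well 11→Well 13 = (627, -958, -186.6).
Normal n = (Well 11→Well 12) × (Well 11→Well 13) = (182868, -42171.6, 830968).
So ∂z/∂x = −n_x/n_z = −0.220066 and ∂z/∂y = −n_y/n_z = 0.050750.
Intercept c from Well 11: 442.1 − 95.07 − 51.21 = 295.82.
At (796, 269): z = −175.2 + 13.7 + 295.82 = 134.3 m.

134.3 m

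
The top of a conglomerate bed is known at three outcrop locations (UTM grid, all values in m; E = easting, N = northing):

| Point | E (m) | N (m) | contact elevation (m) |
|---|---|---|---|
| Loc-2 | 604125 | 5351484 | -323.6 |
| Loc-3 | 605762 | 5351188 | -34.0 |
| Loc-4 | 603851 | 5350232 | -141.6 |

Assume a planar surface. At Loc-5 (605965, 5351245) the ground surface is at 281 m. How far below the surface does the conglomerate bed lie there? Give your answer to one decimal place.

295.7 m

Two edge vectors: Loc-2→Loc-3 = (1637, -296, 289.6), Loc-2→Loc-4 = (-274, -1252, 182).
Normal n = (Loc-2→Loc-3) × (Loc-2→Loc-4) = (308707.2, -377284.4, -2130628).
So ∂z/∂E = −n_x/n_z = 0.144890239 and ∂z/∂N = −n_y/n_z = −0.177076618.
Intercept c from Loc-2: -323.6 − 87531.82 + 947622.69 = 859767.27.
At (605965, 5351245): z_contact = 87798.41 − 947580.37 + 859767.27 = -14.68 m.
Depth below ground = 281 − (-14.68) = 295.7 m.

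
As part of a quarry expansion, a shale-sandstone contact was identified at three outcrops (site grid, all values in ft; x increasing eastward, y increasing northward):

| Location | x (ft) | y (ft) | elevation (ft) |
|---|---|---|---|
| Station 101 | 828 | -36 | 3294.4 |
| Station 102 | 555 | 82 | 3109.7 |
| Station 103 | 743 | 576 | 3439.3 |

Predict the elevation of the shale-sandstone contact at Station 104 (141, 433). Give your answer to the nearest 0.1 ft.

2890.1 ft

Two edge vectors: Station 101→Station 102 = (-273, 118, -184.7), Station 101→Station 103 = (-85, 612, 144.9).
Normal n = (Station 101→Station 102) × (Station 101→Station 103) = (130134.6, 55257.2, -157046).
So ∂z/∂x = −n_x/n_z = 0.82864 and ∂z/∂y = −n_y/n_z = 0.35185.
Intercept c from Station 101: 3294.4 − 686.11 + 12.67 = 2620.95.
At (141, 433): z = 116.8 + 152.4 + 2620.95 = 2890.1 ft.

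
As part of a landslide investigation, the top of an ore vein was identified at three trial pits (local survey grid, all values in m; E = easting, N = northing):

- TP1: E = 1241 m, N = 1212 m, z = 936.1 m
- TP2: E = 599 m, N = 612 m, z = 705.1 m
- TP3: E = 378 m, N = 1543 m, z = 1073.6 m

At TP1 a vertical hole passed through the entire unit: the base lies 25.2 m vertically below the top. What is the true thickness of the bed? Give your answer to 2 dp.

23.45 m

Let the plane be z = a·E + b·N + c.
TP2−TP1: −642a − 600b = −231;  TP3−TP1: −863a + 331b = 137.5.
Solving gives a = −0.00827, b = 0.39385.
|∇z| = √(a²+b²) = 0.39393, so dip δ = arctan(0.39393) = 21.50°.
True thickness = vertical thickness × cos δ = 25.2 × cos 21.50° = 23.45 m.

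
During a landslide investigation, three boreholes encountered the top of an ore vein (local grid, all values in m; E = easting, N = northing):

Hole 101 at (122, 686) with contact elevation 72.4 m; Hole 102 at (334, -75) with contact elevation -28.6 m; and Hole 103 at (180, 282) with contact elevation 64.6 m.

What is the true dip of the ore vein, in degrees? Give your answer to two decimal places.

Two edge vectors: Hole 101→Hole 102 = (212, -761, -101), Hole 101→Hole 103 = (58, -404, -7.8).
Normal n = (Hole 101→Hole 102) × (Hole 101→Hole 103) = (-34868.2, -4204.4, -41510).
So ∂z/∂E = −n_x/n_z = −0.84000 and ∂z/∂N = −n_y/n_z = −0.10129.
Gradient magnitude |∇z| = √(a² + b²) = √(0.70559 + 0.01026) = 0.84608.
True dip = arctan(0.84608) = 40.23°, dipping toward E (azimuth ≈ 083°).

40.23°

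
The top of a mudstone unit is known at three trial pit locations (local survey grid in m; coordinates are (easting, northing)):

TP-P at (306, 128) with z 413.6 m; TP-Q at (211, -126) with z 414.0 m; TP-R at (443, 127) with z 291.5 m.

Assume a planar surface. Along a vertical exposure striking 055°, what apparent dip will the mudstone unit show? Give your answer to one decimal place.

Two edge vectors: TP-P→TP-Q = (-95, -254, 0.4), TP-P→TP-R = (137, -1, -122.1).
Normal n = (TP-P→TP-Q) × (TP-P→TP-R) = (31013.8, -11544.7, 34893).
So ∂z/∂E = −n_x/n_z = −0.88883 and ∂z/∂N = −n_y/n_z = 0.33086.
Unit vector along 055° is (sin 55°, cos 55°) = (0.8192, 0.5736).
Slope in that direction = a·(0.8192) + b·(0.5736) = −0.53831.
Apparent dip = arctan|0.53831| = 28.3° (true dip is 43.5°, so apparent ≤ true as expected).

28.3°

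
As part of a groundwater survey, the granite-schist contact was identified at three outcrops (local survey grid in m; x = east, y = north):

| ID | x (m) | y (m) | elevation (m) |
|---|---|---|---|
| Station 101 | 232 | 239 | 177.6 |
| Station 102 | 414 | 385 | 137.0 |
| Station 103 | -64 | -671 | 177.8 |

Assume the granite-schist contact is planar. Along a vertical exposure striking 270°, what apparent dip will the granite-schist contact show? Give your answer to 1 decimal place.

16.8°

Two edge vectors: Station 101→Station 102 = (182, 146, -40.6), Station 101→Station 103 = (-296, -910, 0.2).
Normal n = (Station 101→Station 102) × (Station 101→Station 103) = (-36916.8, 11981.2, -122404).
So ∂z/∂x = −n_x/n_z = −0.30160 and ∂z/∂y = −n_y/n_z = 0.09788.
Unit vector along 270° is (sin 270°, cos 270°) = (-1.0000, -0.0000).
Slope in that direction = a·(-1.0000) + b·(-0.0000) = 0.30160.
Apparent dip = arctan|0.30160| = 16.8° (true dip is 17.6°, so apparent ≤ true as expected).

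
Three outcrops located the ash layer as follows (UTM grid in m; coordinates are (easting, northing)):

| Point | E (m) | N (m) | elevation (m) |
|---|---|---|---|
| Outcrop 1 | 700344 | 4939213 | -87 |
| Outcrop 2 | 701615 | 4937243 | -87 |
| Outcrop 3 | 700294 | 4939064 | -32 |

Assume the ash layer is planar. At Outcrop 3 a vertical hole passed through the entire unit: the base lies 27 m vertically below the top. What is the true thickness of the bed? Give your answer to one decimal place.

Let the plane be z = a·E + b·N + c.
Outcrop 2−Outcrop 1: 1271a − 1970b = 0;  Outcrop 3−Outcrop 1: −50a − 149b = 55.
Solving gives a = −0.37637, b = −0.24283.
|∇z| = √(a²+b²) = 0.44791, so dip δ = arctan(0.44791) = 24.13°.
True thickness = vertical thickness × cos δ = 27 × cos 24.13° = 24.6 m.

24.6 m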